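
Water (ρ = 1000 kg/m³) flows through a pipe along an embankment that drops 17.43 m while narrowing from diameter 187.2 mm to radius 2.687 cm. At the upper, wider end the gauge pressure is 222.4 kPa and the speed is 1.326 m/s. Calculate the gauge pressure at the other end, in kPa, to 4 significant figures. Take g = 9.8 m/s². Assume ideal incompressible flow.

By continuity, v₂ = v₁·A₁/A₂ = 1.326·(275.2/22.68) = 16.09 m/s.
Applying Bernoulli between the two ends and solving for P₂: P₂ = P₁ + ½ρ(v₁² − v₂²) − ρgΔh.
P₂ = 222400 + ½·1000·(1.326² − 16.09²) − 1000·9.8·(−17.43) = 222400 + (-128600) − (-170800) = 264600 Pa.

264.6 kPa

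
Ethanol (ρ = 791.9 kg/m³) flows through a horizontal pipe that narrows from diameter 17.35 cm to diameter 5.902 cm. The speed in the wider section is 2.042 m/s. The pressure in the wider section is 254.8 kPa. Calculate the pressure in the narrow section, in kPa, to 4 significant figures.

P₂ ≈ 133.2 kPa

Mass conservation (A₁v₁ = A₂v₂) gives v₂ = 2.042 × 236.4/27.36 = 17.65 m/s.
With no height change, Bernoulli's equation is P₁ + ½ρv₁² = P₂ + ½ρv₂².
P₂ = P₁ − ½ρ(v₂² − v₁²) = 254800 − ½·791.9·(17.65² − 2.042²) = 254800 − 121600 = 133200 Pa.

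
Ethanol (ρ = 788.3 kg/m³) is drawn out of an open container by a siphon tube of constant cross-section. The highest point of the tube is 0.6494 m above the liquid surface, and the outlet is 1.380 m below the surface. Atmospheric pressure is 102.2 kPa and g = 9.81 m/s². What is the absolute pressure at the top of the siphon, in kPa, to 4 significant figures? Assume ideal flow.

P_top ≈ 86.51 kPa

The outlet speed comes from Torricelli: v = √(2g·1.380) = 5.203 m/s.
The bore is uniform, so the speed at the crest is the same v. Bernoulli surface→crest: P_atm = P_top + ½ρv² + ρg·h_top.
P_top = 102200 − ½·788.3·5.203² − 788.3·9.81·0.6494 = 86510 Pa.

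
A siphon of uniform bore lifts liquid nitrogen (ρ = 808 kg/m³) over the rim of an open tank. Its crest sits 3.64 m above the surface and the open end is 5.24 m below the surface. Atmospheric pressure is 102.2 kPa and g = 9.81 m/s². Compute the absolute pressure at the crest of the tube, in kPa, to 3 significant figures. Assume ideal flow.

Bernoulli surface→outlet gives ½v² = g·h_out, so v = √(2·9.81·5.24) = 10.1 m/s.
The bore is uniform, so the speed at the crest is the same v. Bernoulli surface→crest: P_atm = P_top + ½ρv² + ρg·h_top.
P_top = 102200 − ½·808·10.1² − 808·9.81·3.64 = 31800 Pa.

31.8 kPa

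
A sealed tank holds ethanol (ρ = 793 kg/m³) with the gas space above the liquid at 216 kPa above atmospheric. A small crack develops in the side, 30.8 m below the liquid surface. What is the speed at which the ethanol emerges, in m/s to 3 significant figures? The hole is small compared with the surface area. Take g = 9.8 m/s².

v ≈ 33.9 m/s

Take point 1 at the surface (v₁ ≈ 0) and point 2 at the hole (at atmospheric pressure). Bernoulli: P₁ + ρg h = P_atm + ½ρv₂².
With P₁ − P_atm = 216000 Pa, v₂ = √(2gh + 2ΔP/ρ) = √(2·9.8·30.8 + 2·216000/793) = 33.9 m/s.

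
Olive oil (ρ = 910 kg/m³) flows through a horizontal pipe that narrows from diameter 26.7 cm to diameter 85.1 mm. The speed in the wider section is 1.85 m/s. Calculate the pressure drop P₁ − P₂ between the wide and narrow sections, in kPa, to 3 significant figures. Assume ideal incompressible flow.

ΔP ≈ 149 kPa

By continuity, v₂ = v₁·A₁/A₂ = 1.85·(560/56.9) = 18.2 m/s.
The pipe is horizontal, so Bernoulli reduces to P₁ + ½ρv₁² = P₂ + ½ρv₂².
P₁ − P₂ = ½·910·(18.2² − 1.85²) = ½·910·328 = 149000 Pa.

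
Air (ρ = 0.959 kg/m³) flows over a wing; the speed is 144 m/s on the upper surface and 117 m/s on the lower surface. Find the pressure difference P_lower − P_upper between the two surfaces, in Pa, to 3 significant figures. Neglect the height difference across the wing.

ΔP ≈ 3380 Pa

With negligible Δh, P + ½ρv² is constant, so P_low − P_up = ½ρ(v_up² − v_low²).
ΔP = ½·0.959·(144² − 117²) = 3380 Pa.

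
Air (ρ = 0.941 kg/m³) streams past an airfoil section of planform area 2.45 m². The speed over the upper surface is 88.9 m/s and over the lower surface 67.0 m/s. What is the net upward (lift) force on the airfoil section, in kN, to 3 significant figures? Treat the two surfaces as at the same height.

From P + ½ρv² = const at equal height, P_low − P_up = ½ρ(v_up² − v_low²).
ΔP = ½·0.941·(88.9² − 67.0²) = 1610 Pa.
Lift = ΔP · A = 1610 × 2.45 = 3940 N.

F ≈ 3.94 kN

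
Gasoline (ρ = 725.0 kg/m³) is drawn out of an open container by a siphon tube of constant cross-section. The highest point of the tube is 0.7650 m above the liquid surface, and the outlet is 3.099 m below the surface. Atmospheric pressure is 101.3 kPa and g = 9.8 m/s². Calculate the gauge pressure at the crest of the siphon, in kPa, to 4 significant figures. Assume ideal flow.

Bernoulli surface→outlet gives ½v² = g·h_out, so v = √(2·9.8·3.099) = 7.794 m/s.
Continuity keeps v the same throughout the tube; from surface to crest, P_atm + 0 = P_top + ½ρv² + ρg·h_top.
P_top = 101300 − ½·725.0·7.794² − 725.0·9.8·0.7650 = 73850 Pa. So P_gauge = P_top − P_atm = -27450 Pa.

P_gauge = -27.45 kPa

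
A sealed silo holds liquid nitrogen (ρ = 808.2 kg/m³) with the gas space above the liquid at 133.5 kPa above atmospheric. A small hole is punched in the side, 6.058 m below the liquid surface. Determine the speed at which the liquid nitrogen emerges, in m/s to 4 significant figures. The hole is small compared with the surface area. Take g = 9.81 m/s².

v = 21.19 m/s

Take point 1 at the surface (v₁ ≈ 0) and point 2 at the hole (at atmospheric pressure). Bernoulli: P₁ + ρg h = P_atm + ½ρv₂².
With P₁ − P_atm = 133500 Pa, v₂ = √(2gh + 2ΔP/ρ) = √(2·9.81·6.058 + 2·133500/808.2) = 21.19 m/s.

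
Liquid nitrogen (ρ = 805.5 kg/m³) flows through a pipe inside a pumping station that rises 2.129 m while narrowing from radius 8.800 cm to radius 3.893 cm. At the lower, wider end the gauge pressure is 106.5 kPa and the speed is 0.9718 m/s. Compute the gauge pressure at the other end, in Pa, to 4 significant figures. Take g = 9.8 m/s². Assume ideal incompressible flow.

The volume flow rate is constant, so v₂ = (A₁/A₂)v₁ = (243.3/47.61)·0.9718 = 4.966 m/s.
Bernoulli: P₁ + ½ρv₁² + ρg h₁ = P₂ + ½ρv₂² + ρg h₂, so P₂ = P₁ + ½ρ(v₁² − v₂²) − ρg(h₂ − h₁).
P₂ = 106500 + ½·805.5·(0.9718² − 4.966²) − 805.5·9.8·(+2.129) = 106500 + (-9550) − (16810) = 80140 Pa.

P₂ ≈ 80140 Pa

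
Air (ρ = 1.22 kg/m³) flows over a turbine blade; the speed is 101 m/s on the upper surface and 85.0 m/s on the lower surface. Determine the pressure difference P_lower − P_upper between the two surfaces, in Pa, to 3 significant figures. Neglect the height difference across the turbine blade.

The pressure is lower where the speed is higher: ΔP = ½ρ(v_up² − v_low²).
ΔP = ½·1.22·(101² − 85.0²) = 1820 Pa.

ΔP ≈ 1820 Pa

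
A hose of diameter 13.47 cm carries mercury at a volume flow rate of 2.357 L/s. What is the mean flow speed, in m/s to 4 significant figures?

v = 0.1654 m/s

Q = 2.357 L/s = 0.002357 m³/s.
v = Q/A = 0.002357 / 0.01425 = 0.1654 m/s.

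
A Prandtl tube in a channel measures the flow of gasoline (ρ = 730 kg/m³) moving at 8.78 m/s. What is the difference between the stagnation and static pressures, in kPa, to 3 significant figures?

At the stagnation point the flow is brought to rest, so Bernoulli gives P_stag − P_static = ½ρv².
ΔP = ½·730·8.78² = 28100 Pa.

ΔP = 28.1 kPa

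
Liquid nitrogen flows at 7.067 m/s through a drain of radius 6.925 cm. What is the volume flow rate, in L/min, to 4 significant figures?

Q = A·v = 0.01507 m² × 7.067 m/s = 0.1065 m³/s.
Converting: 0.1065 m³/s × 60000 = 6388 L/min.

6388 L/min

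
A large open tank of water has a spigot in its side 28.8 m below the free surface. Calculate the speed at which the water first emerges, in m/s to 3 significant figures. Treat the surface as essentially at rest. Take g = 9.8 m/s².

v ≈ 23.8 m/s

Torricelli's result v = √(2gh) gives v = √(2·9.8·28.8) = 23.8 m/s.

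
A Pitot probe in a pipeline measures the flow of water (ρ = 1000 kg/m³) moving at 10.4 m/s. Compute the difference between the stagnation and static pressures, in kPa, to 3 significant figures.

ΔP ≈ 54.1 kPa

The dynamic pressure equals the rise in static pressure at the stagnation point: ΔP = ½ρv².
ΔP = ½·1000·10.4² = 54100 Pa.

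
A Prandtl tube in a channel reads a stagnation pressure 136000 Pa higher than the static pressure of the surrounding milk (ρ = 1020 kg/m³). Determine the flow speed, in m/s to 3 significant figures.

16.3 m/s

At the stagnation point the flow is brought to rest, so Bernoulli gives P_stag − P_static = ½ρv².
v = √(2ΔP/ρ) = √(2·136000/1020) = 16.3 m/s.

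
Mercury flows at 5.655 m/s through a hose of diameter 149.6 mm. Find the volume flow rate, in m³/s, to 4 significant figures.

0.09940 m³/s

Q = A·v = 0.01758 m² × 5.655 m/s = 0.09940 m³/s.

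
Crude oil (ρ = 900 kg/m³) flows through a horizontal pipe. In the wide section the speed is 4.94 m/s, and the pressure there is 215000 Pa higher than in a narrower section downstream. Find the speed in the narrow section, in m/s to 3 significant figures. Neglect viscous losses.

v₂ ≈ 22.4 m/s

Horizontal Bernoulli: P₁ + ½ρv₁² = P₂ + ½ρv₂², so v₂² = v₁² + 2(P₁ − P₂)/ρ.
v₂ = √(4.94² + 2·215000/900) = √(24.4 + 478) = 22.4 m/s.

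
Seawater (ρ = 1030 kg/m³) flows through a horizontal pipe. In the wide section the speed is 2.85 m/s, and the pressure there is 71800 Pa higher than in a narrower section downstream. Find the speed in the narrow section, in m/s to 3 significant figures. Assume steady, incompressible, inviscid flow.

Along the level pipe P + ½ρv² is conserved, hence v₂² = v₁² + 2(P₁ − P₂)/ρ.
v₂ = √(2.85² + 2·71800/1030) = √(8.12 + 139) = 12.1 m/s.

v₂ = 12.1 m/s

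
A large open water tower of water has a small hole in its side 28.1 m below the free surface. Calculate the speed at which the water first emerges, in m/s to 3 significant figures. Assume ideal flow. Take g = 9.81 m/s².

With the surface at rest and both surface and jet at atmospheric pressure, Bernoulli gives ρg h = ½ρv², so v = √(2gh) = √(2·9.81·28.1) = 23.5 m/s.

v ≈ 23.5 m/s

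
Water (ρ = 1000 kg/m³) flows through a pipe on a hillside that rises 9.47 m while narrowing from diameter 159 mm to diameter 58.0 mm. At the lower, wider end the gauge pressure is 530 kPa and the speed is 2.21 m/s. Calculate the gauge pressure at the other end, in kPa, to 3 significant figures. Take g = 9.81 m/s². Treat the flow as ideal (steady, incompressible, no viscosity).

P₂ ≈ 302 kPa

By continuity, v₂ = v₁·A₁/A₂ = 2.21·(199/26.4) = 16.6 m/s.
Energy conservation along the streamline gives P₂ = P₁ − ½ρ(v₂² − v₁²) − ρg(h₂ − h₁).
P₂ = 530000 + ½·1000·(2.21² − 16.6²) − 1000·9.81·(+9.47) = 530000 + (-135000) − (92900) = 302000 Pa.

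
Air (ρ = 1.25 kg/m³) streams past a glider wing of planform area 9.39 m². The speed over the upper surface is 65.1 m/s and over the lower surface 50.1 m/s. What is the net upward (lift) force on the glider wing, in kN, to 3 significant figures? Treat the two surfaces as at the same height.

The faster flow above has the lower pressure; Bernoulli (same height) gives ΔP = ½ρ(v_up² − v_low²).
ΔP = ½·1.25·(65.1² − 50.1²) = 1080 Pa.
Lift = ΔP · A = 1080 × 9.39 = 10100 N.

F ≈ 10.1 kN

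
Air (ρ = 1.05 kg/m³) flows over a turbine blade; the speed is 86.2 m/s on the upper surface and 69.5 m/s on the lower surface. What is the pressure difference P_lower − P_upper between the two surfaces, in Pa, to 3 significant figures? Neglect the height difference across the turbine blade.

The pressure is lower where the speed is higher: ΔP = ½ρ(v_up² − v_low²).
ΔP = ½·1.05·(86.2² − 69.5²) = 1370 Pa.

1370 Pa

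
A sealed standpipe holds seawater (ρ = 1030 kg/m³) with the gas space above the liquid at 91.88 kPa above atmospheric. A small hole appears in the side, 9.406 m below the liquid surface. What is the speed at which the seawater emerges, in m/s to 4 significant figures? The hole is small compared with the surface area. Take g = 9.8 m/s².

Take point 1 at the surface (v₁ ≈ 0) and point 2 at the hole (at atmospheric pressure). Bernoulli: P₁ + ρg h = P_atm + ½ρv₂².
With P₁ − P_atm = 91880 Pa, v₂ = √(2gh + 2ΔP/ρ) = √(2·9.8·9.406 + 2·91880/1030) = 19.05 m/s.

v = 19.05 m/s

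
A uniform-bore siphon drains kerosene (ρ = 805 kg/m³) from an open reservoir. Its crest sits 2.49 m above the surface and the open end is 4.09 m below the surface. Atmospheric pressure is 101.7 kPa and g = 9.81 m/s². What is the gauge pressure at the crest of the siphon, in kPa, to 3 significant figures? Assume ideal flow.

From the surface to the outlet (both open to atmosphere, surface at rest): v = √(2g·h_out) = √(2·9.81·4.09) = 8.96 m/s.
The bore is uniform, so the speed at the crest is the same v. Bernoulli surface→crest: P_atm = P_top + ½ρv² + ρg·h_top.
P_top = 101700 − ½·805·8.96² − 805·9.81·2.49 = 49700 Pa. So P_gauge = P_top − P_atm = -52000 Pa.

P_gauge ≈ -52.0 kPa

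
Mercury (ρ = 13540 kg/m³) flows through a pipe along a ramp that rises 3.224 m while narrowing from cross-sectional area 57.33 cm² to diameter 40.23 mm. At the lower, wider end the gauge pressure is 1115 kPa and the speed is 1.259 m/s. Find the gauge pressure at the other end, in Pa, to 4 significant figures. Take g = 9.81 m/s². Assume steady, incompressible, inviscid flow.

The volume flow rate is constant, so v₂ = (A₁/A₂)v₁ = (57.33/12.71)·1.259 = 5.678 m/s.
Applying Bernoulli between the two ends and solving for P₂: P₂ = P₁ + ½ρ(v₁² − v₂²) − ρgΔh.
P₂ = 1115000 + ½·13540·(1.259² − 5.678²) − 13540·9.81·(+3.224) = 1115000 + (-207600) − (428200) = 479200 Pa.

P₂ ≈ 479200 Pa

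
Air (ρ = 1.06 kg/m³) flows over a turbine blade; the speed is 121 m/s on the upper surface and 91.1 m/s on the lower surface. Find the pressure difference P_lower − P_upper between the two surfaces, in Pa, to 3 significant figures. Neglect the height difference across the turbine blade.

ΔP = 3360 Pa

The pressure is lower where the speed is higher: ΔP = ½ρ(v_up² − v_low²).
ΔP = ½·1.06·(121² − 91.1²) = 3360 Pa.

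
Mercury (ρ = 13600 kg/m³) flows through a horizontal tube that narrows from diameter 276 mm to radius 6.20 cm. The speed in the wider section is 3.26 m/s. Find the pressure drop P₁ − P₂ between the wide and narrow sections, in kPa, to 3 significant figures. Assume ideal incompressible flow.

ΔP ≈ 1700 kPa

Mass conservation (A₁v₁ = A₂v₂) gives v₂ = 3.26 × 598/121 = 16.2 m/s.
Along the horizontal streamline, P + ½ρv² is constant.
P₁ − P₂ = ½·13600·(16.2² − 3.26²) = ½·13600·250 = 1700000 Pa.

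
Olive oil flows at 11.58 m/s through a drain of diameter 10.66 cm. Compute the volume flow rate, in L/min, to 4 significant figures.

6201 L/min

Q = A·v = 0.008925 m² × 11.58 m/s = 0.1034 m³/s.
Converting: 0.1034 m³/s × 60000 = 6201 L/min.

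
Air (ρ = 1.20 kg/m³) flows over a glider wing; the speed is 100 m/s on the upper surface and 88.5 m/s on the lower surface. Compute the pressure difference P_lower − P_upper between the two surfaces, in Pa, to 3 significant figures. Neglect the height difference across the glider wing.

The pressure is lower where the speed is higher: ΔP = ½ρ(v_up² − v_low²).
ΔP = ½·1.20·(100² − 88.5²) = 1300 Pa.

ΔP = 1300 Pa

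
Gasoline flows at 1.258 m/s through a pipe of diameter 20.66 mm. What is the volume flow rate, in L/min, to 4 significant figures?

Q = A·v = 0.0003352 m² × 1.258 m/s = 0.0004217 m³/s.
Converting: 0.0004217 m³/s × 60000 = 25.30 L/min.

25.30 L/min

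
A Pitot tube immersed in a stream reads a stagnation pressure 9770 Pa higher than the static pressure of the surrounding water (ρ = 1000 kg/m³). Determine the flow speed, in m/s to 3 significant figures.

v = 4.42 m/s

The dynamic pressure equals the rise in static pressure at the stagnation point: ΔP = ½ρv².
v = √(2ΔP/ρ) = √(2·9770/1000) = 4.42 m/s.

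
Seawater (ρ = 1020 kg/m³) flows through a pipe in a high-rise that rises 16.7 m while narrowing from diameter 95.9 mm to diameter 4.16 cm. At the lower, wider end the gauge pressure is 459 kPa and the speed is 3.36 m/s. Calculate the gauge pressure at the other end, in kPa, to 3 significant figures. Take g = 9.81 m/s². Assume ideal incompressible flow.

P₂ = 135 kPa

The volume flow rate is constant, so v₂ = (A₁/A₂)v₁ = (72.2/13.6)·3.36 = 17.9 m/s.
Bernoulli: P₁ + ½ρv₁² + ρg h₁ = P₂ + ½ρv₂² + ρg h₂, so P₂ = P₁ + ½ρ(v₁² − v₂²) − ρg(h₂ − h₁).
P₂ = 459000 + ½·1020·(3.36² − 17.9²) − 1020·9.81·(+16.7) = 459000 + (-157000) − (167000) = 135000 Pa.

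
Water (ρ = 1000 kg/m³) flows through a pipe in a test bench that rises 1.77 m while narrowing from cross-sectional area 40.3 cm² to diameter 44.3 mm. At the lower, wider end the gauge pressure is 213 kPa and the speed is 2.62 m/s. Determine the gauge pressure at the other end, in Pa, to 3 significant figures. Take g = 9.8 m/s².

P₂ ≈ 176000 Pa

Mass conservation (A₁v₁ = A₂v₂) gives v₂ = 2.62 × 40.3/15.4 = 6.85 m/s.
Applying Bernoulli between the two ends and solving for P₂: P₂ = P₁ + ½ρ(v₁² − v₂²) − ρgΔh.
P₂ = 213000 + ½·1000·(2.62² − 6.85²) − 1000·9.8·(+1.77) = 213000 + (-20000) − (17300) = 176000 Pa.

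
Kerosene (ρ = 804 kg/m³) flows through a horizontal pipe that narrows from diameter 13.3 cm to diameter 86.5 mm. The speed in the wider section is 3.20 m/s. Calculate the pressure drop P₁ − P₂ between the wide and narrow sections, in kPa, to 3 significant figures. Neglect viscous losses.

18.9 kPa

By continuity, v₂ = v₁·A₁/A₂ = 3.20·(139/58.8) = 7.57 m/s.
With no height change, Bernoulli's equation is P₁ + ½ρv₁² = P₂ + ½ρv₂².
P₁ − P₂ = ½·804·(7.57² − 3.20²) = ½·804·47.0 = 18900 Pa.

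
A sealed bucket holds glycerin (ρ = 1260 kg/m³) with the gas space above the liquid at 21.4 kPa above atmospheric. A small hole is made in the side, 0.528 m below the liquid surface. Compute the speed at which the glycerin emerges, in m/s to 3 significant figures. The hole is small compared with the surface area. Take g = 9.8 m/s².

v ≈ 6.66 m/s

Take point 1 at the surface (v₁ ≈ 0) and point 2 at the hole (at atmospheric pressure). Bernoulli: P₁ + ρg h = P_atm + ½ρv₂².
With P₁ − P_atm = 21400 Pa, v₂ = √(2gh + 2ΔP/ρ) = √(2·9.8·0.528 + 2·21400/1260) = 6.66 m/s.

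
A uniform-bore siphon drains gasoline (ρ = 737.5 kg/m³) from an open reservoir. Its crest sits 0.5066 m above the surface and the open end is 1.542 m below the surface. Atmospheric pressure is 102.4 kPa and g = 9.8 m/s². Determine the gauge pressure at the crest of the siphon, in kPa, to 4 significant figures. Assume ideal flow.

The outlet speed comes from Torricelli: v = √(2g·1.542) = 5.498 m/s.
Continuity keeps v the same throughout the tube; from surface to crest, P_atm + 0 = P_top + ½ρv² + ρg·h_top.
P_top = 102400 − ½·737.5·5.498² − 737.5·9.8·0.5066 = 87590 Pa. So P_gauge = P_top − P_atm = -14810 Pa.

P_gauge ≈ -14.81 kPa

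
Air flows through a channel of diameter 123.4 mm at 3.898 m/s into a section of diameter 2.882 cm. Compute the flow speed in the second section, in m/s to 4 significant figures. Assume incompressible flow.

Continuity gives A₁v₁ = A₂v₂, so v₂ = (119.6 cm²)/(6.523 cm²) × 3.898 m/s = 71.46 m/s.

v₂ = 71.46 m/s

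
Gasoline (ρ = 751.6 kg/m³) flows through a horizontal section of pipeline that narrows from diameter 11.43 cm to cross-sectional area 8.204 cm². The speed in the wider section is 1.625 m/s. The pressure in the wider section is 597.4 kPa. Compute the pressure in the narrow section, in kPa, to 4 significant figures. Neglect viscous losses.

Continuity gives A₁v₁ = A₂v₂, so v₂ = (102.6 cm²)/(8.204 cm²) × 1.625 m/s = 20.32 m/s.
With no height change, Bernoulli's equation is P₁ + ½ρv₁² = P₂ + ½ρv₂².
P₂ = P₁ − ½ρ(v₂² − v₁²) = 597400 − ½·751.6·(20.32² − 1.625²) = 597400 − 154200 = 443200 Pa.

P₂ = 443.2 kPa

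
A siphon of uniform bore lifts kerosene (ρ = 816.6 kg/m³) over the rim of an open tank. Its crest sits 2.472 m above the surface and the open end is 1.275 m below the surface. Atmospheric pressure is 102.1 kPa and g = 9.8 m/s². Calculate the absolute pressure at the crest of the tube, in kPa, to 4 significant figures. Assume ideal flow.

72.11 kPa

From the surface to the outlet (both open to atmosphere, surface at rest): v = √(2g·h_out) = √(2·9.8·1.275) = 4.999 m/s.
With constant cross-section the crest speed equals v; applying Bernoulli from the surface up to the crest, P_top = P_atm − ½ρv² − ρg·h_top.
P_top = 102100 − ½·816.6·4.999² − 816.6·9.8·2.472 = 72110 Pa.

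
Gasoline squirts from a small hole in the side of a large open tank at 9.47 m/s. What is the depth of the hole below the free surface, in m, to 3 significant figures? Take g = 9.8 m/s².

h ≈ 4.58 m

For a small hole in a large open tank, ½v² = gh, giving h = v²/(2g).
h = 9.47²/(2·9.8) = 89.7/19.60 = 4.58 m.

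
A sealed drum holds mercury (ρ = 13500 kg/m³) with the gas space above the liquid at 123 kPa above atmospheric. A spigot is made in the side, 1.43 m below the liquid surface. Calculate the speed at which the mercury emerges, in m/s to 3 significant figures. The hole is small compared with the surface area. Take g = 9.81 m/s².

Take point 1 at the surface (v₁ ≈ 0) and point 2 at the hole (at atmospheric pressure). Bernoulli: P₁ + ρg h = P_atm + ½ρv₂².
With P₁ − P_atm = 123000 Pa, v₂ = √(2gh + 2ΔP/ρ) = √(2·9.81·1.43 + 2·123000/13500) = 6.80 m/s.

v = 6.80 m/s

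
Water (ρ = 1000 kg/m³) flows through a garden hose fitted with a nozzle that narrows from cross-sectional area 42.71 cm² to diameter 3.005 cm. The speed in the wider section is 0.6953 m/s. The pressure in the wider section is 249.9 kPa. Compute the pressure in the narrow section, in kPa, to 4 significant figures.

Mass conservation (A₁v₁ = A₂v₂) gives v₂ = 0.6953 × 42.71/7.092 = 4.187 m/s.
Along the horizontal streamline, P + ½ρv² is constant.
P₂ = P₁ − ½ρ(v₂² − v₁²) = 249900 − ½·1000·(4.187² − 0.6953²) = 249900 − 8525 = 241400 Pa.

P₂ ≈ 241.4 kPa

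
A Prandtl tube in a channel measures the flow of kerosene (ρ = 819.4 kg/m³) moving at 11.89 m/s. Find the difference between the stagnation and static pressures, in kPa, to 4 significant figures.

57.92 kPa

The dynamic pressure equals the rise in static pressure at the stagnation point: ΔP = ½ρv².
ΔP = ½·819.4·11.89² = 57920 Pa.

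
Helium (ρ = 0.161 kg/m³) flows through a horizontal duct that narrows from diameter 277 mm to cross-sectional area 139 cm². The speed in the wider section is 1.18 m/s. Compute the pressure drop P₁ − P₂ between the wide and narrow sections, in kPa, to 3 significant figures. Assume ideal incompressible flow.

By continuity, v₂ = v₁·A₁/A₂ = 1.18·(603/139) = 5.12 m/s.
The pipe is horizontal, so Bernoulli reduces to P₁ + ½ρv₁² = P₂ + ½ρv₂².
P₁ − P₂ = ½·0.161·(5.12² − 1.18²) = ½·0.161·24.8 = 1.99 Pa.

ΔP ≈ 0.00199 kPa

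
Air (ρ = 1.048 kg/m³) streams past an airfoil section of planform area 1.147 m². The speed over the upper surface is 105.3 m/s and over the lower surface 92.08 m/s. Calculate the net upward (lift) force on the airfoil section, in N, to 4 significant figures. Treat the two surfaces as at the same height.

The faster flow above has the lower pressure; Bernoulli (same height) gives ΔP = ½ρ(v_up² − v_low²).
ΔP = ½·1.048·(105.3² − 92.08²) = 1367 Pa.
Lift = ΔP · A = 1367 × 1.147 = 1568 N.

1568 N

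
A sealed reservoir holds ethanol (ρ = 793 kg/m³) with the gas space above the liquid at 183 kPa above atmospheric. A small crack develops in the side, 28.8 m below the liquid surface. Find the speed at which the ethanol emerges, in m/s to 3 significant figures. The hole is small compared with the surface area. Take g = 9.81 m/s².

Take point 1 at the surface (v₁ ≈ 0) and point 2 at the hole (at atmospheric pressure). Bernoulli: P₁ + ρg h = P_atm + ½ρv₂².
With P₁ − P_atm = 183000 Pa, v₂ = √(2gh + 2ΔP/ρ) = √(2·9.81·28.8 + 2·183000/793) = 32.0 m/s.

32.0 m/s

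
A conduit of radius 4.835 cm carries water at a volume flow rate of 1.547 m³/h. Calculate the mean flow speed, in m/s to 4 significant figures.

Q = 1.547 m³/h = 0.0004297 m³/s.
v = Q/A = 0.0004297 / 0.007344 = 0.05851 m/s.

v ≈ 0.05851 m/s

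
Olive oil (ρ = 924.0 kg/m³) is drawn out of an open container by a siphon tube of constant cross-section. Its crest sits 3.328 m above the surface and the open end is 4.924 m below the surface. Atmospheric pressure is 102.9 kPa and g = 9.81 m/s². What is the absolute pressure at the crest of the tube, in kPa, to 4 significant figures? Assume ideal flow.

Bernoulli surface→outlet gives ½v² = g·h_out, so v = √(2·9.81·4.924) = 9.829 m/s.
With constant cross-section the crest speed equals v; applying Bernoulli from the surface up to the crest, P_top = P_atm − ½ρv² − ρg·h_top.
P_top = 102900 − ½·924.0·9.829² − 924.0·9.81·3.328 = 28100 Pa.

P_top ≈ 28.10 kPa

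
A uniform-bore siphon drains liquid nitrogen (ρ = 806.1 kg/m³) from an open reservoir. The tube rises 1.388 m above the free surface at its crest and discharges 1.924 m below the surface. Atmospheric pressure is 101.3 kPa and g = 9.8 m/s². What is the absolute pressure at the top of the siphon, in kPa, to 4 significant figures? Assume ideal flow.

P_top = 75.14 kPa

Bernoulli surface→outlet gives ½v² = g·h_out, so v = √(2·9.8·1.924) = 6.141 m/s.
Continuity keeps v the same throughout the tube; from surface to crest, P_atm + 0 = P_top + ½ρv² + ρg·h_top.
P_top = 101300 − ½·806.1·6.141² − 806.1·9.8·1.388 = 75140 Pa.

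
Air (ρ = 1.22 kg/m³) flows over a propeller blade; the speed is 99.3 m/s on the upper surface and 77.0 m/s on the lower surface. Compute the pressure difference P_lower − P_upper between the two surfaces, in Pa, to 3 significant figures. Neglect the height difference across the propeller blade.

ΔP ≈ 2400 Pa

With negligible Δh, P + ½ρv² is constant, so P_low − P_up = ½ρ(v_up² − v_low²).
ΔP = ½·1.22·(99.3² − 77.0²) = 2400 Pa.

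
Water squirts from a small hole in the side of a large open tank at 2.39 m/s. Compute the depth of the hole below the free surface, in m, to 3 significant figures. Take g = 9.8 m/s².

Torricelli: v = √(2gh), so h = v²/(2g).
h = 2.39²/(2·9.8) = 5.71/19.60 = 0.291 m.

0.291 m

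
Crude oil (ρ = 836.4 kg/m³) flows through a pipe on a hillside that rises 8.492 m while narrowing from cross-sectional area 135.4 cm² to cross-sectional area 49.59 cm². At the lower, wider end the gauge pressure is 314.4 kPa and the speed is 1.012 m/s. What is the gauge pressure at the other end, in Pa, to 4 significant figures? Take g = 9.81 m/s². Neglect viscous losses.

P₂ ≈ 242000 Pa

Continuity gives A₁v₁ = A₂v₂, so v₂ = (135.4 cm²)/(49.59 cm²) × 1.012 m/s = 2.763 m/s.
Energy conservation along the streamline gives P₂ = P₁ − ½ρ(v₂² − v₁²) − ρg(h₂ − h₁).
P₂ = 314400 + ½·836.4·(1.012² − 2.763²) − 836.4·9.81·(+8.492) = 314400 + (-2765) − (69680) = 242000 Pa.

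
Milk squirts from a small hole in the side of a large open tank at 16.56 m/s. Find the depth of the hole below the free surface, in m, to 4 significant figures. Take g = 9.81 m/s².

h = 13.98 m

Torricelli: v = √(2gh), so h = v²/(2g).
h = 16.56²/(2·9.81) = 274.2/19.62 = 13.98 m.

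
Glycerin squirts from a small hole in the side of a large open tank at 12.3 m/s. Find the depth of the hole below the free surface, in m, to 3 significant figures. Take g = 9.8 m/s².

h ≈ 7.72 m

Torricelli: v = √(2gh), so h = v²/(2g).
h = 12.3²/(2·9.8) = 151/19.60 = 7.72 m.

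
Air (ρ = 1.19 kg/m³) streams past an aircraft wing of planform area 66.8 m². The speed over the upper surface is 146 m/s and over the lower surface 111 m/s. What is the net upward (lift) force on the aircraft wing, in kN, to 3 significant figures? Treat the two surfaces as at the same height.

The faster flow above has the lower pressure; Bernoulli (same height) gives ΔP = ½ρ(v_up² − v_low²).
ΔP = ½·1.19·(146² − 111²) = 5350 Pa.
Lift = ΔP · A = 5350 × 66.8 = 358000 N.

F ≈ 358 kN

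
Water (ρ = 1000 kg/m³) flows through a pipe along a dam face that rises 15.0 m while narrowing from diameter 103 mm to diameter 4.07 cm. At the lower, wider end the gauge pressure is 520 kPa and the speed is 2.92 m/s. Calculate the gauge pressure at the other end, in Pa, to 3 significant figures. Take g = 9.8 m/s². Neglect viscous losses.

Mass conservation (A₁v₁ = A₂v₂) gives v₂ = 2.92 × 83.3/13.0 = 18.7 m/s.
Applying Bernoulli between the two ends and solving for P₂: P₂ = P₁ + ½ρ(v₁² − v₂²) − ρgΔh.
P₂ = 520000 + ½·1000·(2.92² − 18.7²) − 1000·9.8·(+15.0) = 520000 + (-171000) − (147000) = 202000 Pa.

P₂ ≈ 202000 Pa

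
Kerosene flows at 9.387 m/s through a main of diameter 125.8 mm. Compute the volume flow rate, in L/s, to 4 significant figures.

Q ≈ 116.7 L/s

Q = A·v = 0.01243 m² × 9.387 m/s = 0.1167 m³/s.
Converting: 0.1167 m³/s × 1000 = 116.7 L/s.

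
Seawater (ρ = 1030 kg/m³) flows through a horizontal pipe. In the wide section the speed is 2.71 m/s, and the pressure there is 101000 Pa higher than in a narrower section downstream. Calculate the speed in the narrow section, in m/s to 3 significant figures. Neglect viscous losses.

v₂ = 14.3 m/s

Along the level pipe P + ½ρv² is conserved, hence v₂² = v₁² + 2(P₁ − P₂)/ρ.
v₂ = √(2.71² + 2·101000/1030) = √(7.34 + 196) = 14.3 m/s.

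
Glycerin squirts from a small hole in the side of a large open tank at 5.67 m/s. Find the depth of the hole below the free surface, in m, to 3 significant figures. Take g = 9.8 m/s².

For a small hole in a large open tank, ½v² = gh, giving h = v²/(2g).
h = 5.67²/(2·9.8) = 32.1/19.60 = 1.64 m.

h = 1.64 m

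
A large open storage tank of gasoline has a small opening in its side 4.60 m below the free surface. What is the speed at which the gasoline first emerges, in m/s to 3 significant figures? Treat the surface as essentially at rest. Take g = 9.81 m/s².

v ≈ 9.50 m/s

Torricelli's result v = √(2gh) gives v = √(2·9.81·4.60) = 9.50 m/s.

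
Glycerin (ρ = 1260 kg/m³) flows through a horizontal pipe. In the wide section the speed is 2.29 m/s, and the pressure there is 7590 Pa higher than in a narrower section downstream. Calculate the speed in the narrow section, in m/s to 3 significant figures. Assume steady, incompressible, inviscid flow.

Horizontal Bernoulli: P₁ + ½ρv₁² = P₂ + ½ρv₂², so v₂² = v₁² + 2(P₁ − P₂)/ρ.
v₂ = √(2.29² + 2·7590/1260) = √(5.24 + 12.0) = 4.16 m/s.

4.16 m/s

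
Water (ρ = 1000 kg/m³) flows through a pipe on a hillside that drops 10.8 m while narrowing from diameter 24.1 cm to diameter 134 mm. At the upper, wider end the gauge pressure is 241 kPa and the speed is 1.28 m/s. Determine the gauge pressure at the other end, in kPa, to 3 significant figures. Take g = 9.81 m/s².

P₂ = 339 kPa

Continuity gives A₁v₁ = A₂v₂, so v₂ = (456 cm²)/(141 cm²) × 1.28 m/s = 4.14 m/s.
Bernoulli: P₁ + ½ρv₁² + ρg h₁ = P₂ + ½ρv₂² + ρg h₂, so P₂ = P₁ + ½ρ(v₁² − v₂²) − ρg(h₂ − h₁).
P₂ = 241000 + ½·1000·(1.28² − 4.14²) − 1000·9.81·(−10.8) = 241000 + (-7750) − (-106000) = 339000 Pa.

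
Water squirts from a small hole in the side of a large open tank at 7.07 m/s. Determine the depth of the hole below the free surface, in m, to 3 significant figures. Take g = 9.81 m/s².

Inverting v = √(2gh) gives h = v² / 2g.
h = 7.07²/(2·9.81) = 50.0/19.62 = 2.55 m.

h ≈ 2.55 m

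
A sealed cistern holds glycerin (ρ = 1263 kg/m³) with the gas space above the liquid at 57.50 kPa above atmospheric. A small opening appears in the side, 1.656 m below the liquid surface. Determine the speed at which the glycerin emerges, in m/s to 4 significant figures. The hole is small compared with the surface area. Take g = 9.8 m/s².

v = 11.11 m/s

Take point 1 at the surface (v₁ ≈ 0) and point 2 at the hole (at atmospheric pressure). Bernoulli: P₁ + ρg h = P_atm + ½ρv₂².
With P₁ − P_atm = 57500 Pa, v₂ = √(2gh + 2ΔP/ρ) = √(2·9.8·1.656 + 2·57500/1263) = 11.11 m/s.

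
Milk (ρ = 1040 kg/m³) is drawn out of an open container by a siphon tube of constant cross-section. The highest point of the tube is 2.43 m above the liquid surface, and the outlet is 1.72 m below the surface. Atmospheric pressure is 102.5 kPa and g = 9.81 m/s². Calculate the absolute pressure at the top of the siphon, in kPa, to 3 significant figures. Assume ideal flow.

From the surface to the outlet (both open to atmosphere, surface at rest): v = √(2g·h_out) = √(2·9.81·1.72) = 5.81 m/s.
The bore is uniform, so the speed at the crest is the same v. Bernoulli surface→crest: P_atm = P_top + ½ρv² + ρg·h_top.
P_top = 102500 − ½·1040·5.81² − 1040·9.81·2.43 = 60200 Pa.

P_top ≈ 60.2 kPa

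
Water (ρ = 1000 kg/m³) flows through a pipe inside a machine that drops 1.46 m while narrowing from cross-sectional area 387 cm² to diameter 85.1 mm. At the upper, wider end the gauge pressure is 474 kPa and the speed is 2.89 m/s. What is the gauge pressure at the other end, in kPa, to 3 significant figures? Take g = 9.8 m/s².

The volume flow rate is constant, so v₂ = (A₁/A₂)v₁ = (387/56.9)·2.89 = 19.7 m/s.
Applying Bernoulli between the two ends and solving for P₂: P₂ = P₁ + ½ρ(v₁² − v₂²) − ρgΔh.
P₂ = 474000 + ½·1000·(2.89² − 19.7²) − 1000·9.8·(−1.46) = 474000 + (-189000) − (-14300) = 299000 Pa.

299 kPa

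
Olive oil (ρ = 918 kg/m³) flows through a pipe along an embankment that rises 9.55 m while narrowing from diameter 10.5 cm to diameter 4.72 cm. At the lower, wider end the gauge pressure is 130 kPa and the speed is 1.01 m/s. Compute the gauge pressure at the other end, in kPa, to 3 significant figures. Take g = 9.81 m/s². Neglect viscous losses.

Mass conservation (A₁v₁ = A₂v₂) gives v₂ = 1.01 × 86.6/17.5 = 5.00 m/s.
Energy conservation along the streamline gives P₂ = P₁ − ½ρ(v₂² − v₁²) − ρg(h₂ − h₁).
P₂ = 130000 + ½·918·(1.01² − 5.00²) − 918·9.81·(+9.55) = 130000 + (-11000) − (86000) = 33000 Pa.

P₂ ≈ 33.0 kPa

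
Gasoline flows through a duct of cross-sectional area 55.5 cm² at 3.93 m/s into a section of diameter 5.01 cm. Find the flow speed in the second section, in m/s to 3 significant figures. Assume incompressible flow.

v₂ ≈ 11.1 m/s

The volume flow rate is constant, so v₂ = (A₁/A₂)v₁ = (55.5/19.7)·3.93 = 11.1 m/s.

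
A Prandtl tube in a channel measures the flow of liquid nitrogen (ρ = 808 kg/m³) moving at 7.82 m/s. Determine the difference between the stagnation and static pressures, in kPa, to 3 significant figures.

ΔP = 24.7 kPa

The dynamic pressure equals the rise in static pressure at the stagnation point: ΔP = ½ρv².
ΔP = ½·808·7.82² = 24700 Pa.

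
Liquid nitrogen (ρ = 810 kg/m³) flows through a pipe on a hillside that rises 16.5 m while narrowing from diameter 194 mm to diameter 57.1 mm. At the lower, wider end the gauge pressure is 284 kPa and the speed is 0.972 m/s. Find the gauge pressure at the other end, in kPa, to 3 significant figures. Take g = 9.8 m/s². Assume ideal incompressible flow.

102 kPa

By continuity, v₂ = v₁·A₁/A₂ = 0.972·(296/25.6) = 11.2 m/s.
Bernoulli: P₁ + ½ρv₁² + ρg h₁ = P₂ + ½ρv₂² + ρg h₂, so P₂ = P₁ + ½ρ(v₁² − v₂²) − ρg(h₂ − h₁).
P₂ = 284000 + ½·810·(0.972² − 11.2²) − 810·9.8·(+16.5) = 284000 + (-50600) − (131000) = 102000 Pa.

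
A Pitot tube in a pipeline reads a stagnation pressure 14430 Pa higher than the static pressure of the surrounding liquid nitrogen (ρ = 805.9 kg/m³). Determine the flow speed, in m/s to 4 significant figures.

v ≈ 5.984 m/s

Bernoulli between the free stream and the stagnation point: ½ρv² = P_stag − P_static.
v = √(2ΔP/ρ) = √(2·14430/805.9) = 5.984 m/s.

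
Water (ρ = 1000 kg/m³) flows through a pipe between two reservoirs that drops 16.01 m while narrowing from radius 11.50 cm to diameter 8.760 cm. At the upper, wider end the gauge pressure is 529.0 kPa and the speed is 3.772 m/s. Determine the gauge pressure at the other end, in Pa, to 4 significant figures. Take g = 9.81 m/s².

P₂ = 355100 Pa

By continuity, v₂ = v₁·A₁/A₂ = 3.772·(415.5/60.27) = 26.00 m/s.
Energy conservation along the streamline gives P₂ = P₁ − ½ρ(v₂² − v₁²) − ρg(h₂ − h₁).
P₂ = 529000 + ½·1000·(3.772² − 26.00²) − 1000·9.81·(−16.01) = 529000 + (-331000) − (-157100) = 355100 Pa.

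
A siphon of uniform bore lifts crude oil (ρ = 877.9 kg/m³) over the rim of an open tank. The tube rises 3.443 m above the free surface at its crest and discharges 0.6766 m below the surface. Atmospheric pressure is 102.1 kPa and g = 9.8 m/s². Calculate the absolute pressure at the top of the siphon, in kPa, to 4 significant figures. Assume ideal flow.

P_top ≈ 66.66 kPa

From the surface to the outlet (both open to atmosphere, surface at rest): v = √(2g·h_out) = √(2·9.8·0.6766) = 3.642 m/s.
The bore is uniform, so the speed at the crest is the same v. Bernoulli surface→crest: P_atm = P_top + ½ρv² + ρg·h_top.
P_top = 102100 − ½·877.9·3.642² − 877.9·9.8·3.443 = 66660 Pa.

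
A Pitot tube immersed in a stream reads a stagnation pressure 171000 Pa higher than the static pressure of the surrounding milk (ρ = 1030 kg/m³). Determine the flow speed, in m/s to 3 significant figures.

v = 18.2 m/s

Bernoulli between the free stream and the stagnation point: ½ρv² = P_stag − P_static.
v = √(2ΔP/ρ) = √(2·171000/1030) = 18.2 m/s.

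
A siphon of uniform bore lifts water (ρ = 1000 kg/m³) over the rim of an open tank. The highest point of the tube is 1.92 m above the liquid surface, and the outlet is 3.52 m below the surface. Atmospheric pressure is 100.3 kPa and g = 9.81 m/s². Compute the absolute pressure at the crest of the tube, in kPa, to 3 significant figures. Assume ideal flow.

From the surface to the outlet (both open to atmosphere, surface at rest): v = √(2g·h_out) = √(2·9.81·3.52) = 8.31 m/s.
The bore is uniform, so the speed at the crest is the same v. Bernoulli surface→crest: P_atm = P_top + ½ρv² + ρg·h_top.
P_top = 100300 − ½·1000·8.31² − 1000·9.81·1.92 = 46900 Pa.

46.9 kPa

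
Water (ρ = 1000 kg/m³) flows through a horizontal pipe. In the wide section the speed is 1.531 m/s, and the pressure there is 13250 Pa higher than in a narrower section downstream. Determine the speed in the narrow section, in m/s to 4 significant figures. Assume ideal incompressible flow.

With h₁ = h₂, rearranging Bernoulli gives v₂ = √(v₁² + 2ΔP/ρ).
v₂ = √(1.531² + 2·13250/1000) = √(2.344 + 26.50) = 5.371 m/s.

5.371 m/s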